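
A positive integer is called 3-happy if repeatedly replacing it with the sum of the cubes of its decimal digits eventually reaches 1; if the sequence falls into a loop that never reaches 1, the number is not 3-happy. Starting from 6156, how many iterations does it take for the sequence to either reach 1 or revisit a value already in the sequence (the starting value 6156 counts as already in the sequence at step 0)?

9

6156 → 558
558 → 762
762 → 567
567 → 684
684 → 792
792 → 1080
1080 → 513
513 → 153
153 → 153  — 153 repeats.
That took 9 steps.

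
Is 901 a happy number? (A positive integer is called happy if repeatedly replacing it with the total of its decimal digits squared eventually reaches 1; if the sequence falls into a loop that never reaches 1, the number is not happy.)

happy

901 → 9² + 0² + 1² = 81 + 0 + 1 = 82
82 → 8² + 2² = 64 + 4 = 68
68 → 6² + 8² = 36 + 64 = 100
100 → 1² + 0² + 0² = 1 + 0 + 0 = 1  — reached 1.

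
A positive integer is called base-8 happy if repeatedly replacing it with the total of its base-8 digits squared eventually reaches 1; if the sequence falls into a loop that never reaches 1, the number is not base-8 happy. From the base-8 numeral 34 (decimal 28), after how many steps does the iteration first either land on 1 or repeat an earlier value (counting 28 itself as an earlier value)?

28 = (3,4)_8 → 25
25 = (3,1)_8 → 10
10 = (1,2)_8 → 5
5 = (5)_8 → 25  — 25 repeats.
That took 4 steps.

4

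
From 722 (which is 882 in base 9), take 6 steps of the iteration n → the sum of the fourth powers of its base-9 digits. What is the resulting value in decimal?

1394

722 = (8,8,2)_9 → 8⁴ + 8⁴ + 2⁴ = 8208
8208 = (1,2,2,3,0)_9 → 1⁴ + 2⁴ + 2⁴ + 3⁴ + 0⁴ = 114
114 = (1,3,6)_9 → 1⁴ + 3⁴ + 6⁴ = 1378
1378 = (1,8,0,1)_9 → 1⁴ + 8⁴ + 0⁴ + 1⁴ = 4098
4098 = (5,5,5,3)_9 → 5⁴ + 5⁴ + 5⁴ + 3⁴ = 1956
1956 = (2,6,1,3)_9 → 2⁴ + 6⁴ + 1⁴ + 3⁴ = 1394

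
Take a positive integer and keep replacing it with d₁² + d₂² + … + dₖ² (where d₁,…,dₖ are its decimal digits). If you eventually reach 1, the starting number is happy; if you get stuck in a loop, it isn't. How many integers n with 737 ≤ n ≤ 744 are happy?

737: 737 → 107 → 50 → 25 → 29 → 85 → 89 → 145 → 42 → 20 → 4 → 16 → 37 → 58 → 89  — not happy
738: 738 → 122 → 9 → 81 → 65 → 61 → 37 → 58 → 89 → 145 → 42 → 20 → 4 → 16 → 37  — not happy
739: 739 → 139 → 91 → 82 → 68 → 100 → 1  — happy
740: 740 → 65 → 61 → 37 → 58 → 89 → 145 → 42 → 20 → 4 → 16 → 37  — not happy
741: 741 → 66 → 72 → 53 → 34 → 25 → 29 → 85 → 89 → 145 → 42 → 20 → 4 → 16 → 37 → 58 → 89  — not happy
742: 742 → 69 → 117 → 51 → 26 → 40 → 16 → 37 → 58 → 89 → 145 → 42 → 20 → 4 → 16  — not happy
743: 743 → 74 → 65 → 61 → 37 → 58 → 89 → 145 → 42 → 20 → 4 → 16 → 37  — not happy
744: 744 → 81 → 65 → 61 → 37 → 58 → 89 → 145 → 42 → 20 → 4 → 16 → 37  — not happy
happy: 739

1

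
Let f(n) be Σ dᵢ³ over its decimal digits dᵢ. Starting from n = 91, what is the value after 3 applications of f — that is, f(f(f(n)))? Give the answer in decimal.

370

91 → 9³ + 1³ = 730
730 → 7³ + 3³ + 0³ = 370
370 → 3³ + 7³ + 0³ = 370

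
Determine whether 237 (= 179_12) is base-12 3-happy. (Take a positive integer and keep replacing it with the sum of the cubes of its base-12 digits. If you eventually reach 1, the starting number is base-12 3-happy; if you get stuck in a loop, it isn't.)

237 = (1,7,9)_12 → 1³ + 7³ + 9³ = 1073
1073 = (7,5,5)_12 → 7³ + 5³ + 5³ = 593
593 = (4,1,5)_12 → 4³ + 1³ + 5³ = 190
190 = (1,3,10)_12 → 1³ + 3³ + 10³ = 1028
1028 = (7,1,8)_12 → 7³ + 1³ + 8³ = 856
856 = (5,11,4)_12 → 5³ + 11³ + 4³ = 1520
1520 = (10,6,8)_12 → 10³ + 6³ + 8³ = 1728
1728 = (1,0,0,0)_12 → 1³ + 0³ + 0³ + 0³ = 1  — reached 1.

base-12 3-happy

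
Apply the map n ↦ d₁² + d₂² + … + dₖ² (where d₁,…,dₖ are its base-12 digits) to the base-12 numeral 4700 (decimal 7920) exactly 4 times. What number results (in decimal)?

65

7920 = (4,7,0,0)_12 → 4² + 7² + 0² + 0² = 65
65 = (5,5)_12 → 5² + 5² = 50
50 = (4,2)_12 → 4² + 2² = 20
20 = (1,8)_12 → 1² + 8² = 65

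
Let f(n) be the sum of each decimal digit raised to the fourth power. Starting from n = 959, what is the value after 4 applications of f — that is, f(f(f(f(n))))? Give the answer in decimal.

8208

959 → 13747
13747 → 5140
5140 → 882
882 → 8208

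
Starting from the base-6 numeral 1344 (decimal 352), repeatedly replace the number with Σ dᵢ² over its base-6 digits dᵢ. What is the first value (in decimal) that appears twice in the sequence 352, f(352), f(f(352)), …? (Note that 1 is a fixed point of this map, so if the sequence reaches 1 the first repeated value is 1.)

20

352 = (1,3,4,4)_6 → 1² + 3² + 4² + 4² = 42
42 = (1,1,0)_6 → 1² + 1² + 0² = 2
2 = (2)_6 → 2² = 4
4 = (4)_6 → 4² = 16
16 = (2,4)_6 → 2² + 4² = 20
20 = (3,2)_6 → 3² + 2² = 13
13 = (2,1)_6 → 2² + 1² = 5
5 = (5)_6 → 5² = 25
25 = (4,1)_6 → 4² + 1² = 17
17 = (2,5)_6 → 2² + 5² = 29
29 = (4,5)_6 → 4² + 5² = 41
41 = (1,0,5)_6 → 1² + 0² + 5² = 26
26 = (4,2)_6 → 4² + 2² = 20  — 20 already appeared earlier.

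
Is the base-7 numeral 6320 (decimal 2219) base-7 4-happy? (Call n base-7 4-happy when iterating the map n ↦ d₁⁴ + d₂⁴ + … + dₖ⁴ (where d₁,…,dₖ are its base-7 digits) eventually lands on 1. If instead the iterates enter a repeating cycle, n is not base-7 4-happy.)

not base-7 4-happy

2219 = (6,3,2,0)_7 → 6⁴ + 3⁴ + 2⁴ + 0⁴ = 1296 + 81 + 16 + 0 = 1393
1393 = (4,0,3,0)_7 → 4⁴ + 0⁴ + 3⁴ + 0⁴ = 256 + 0 + 81 + 0 = 337
337 = (6,6,1)_7 → 6⁴ + 6⁴ + 1⁴ = 1296 + 1296 + 1 = 2593
2593 = (1,0,3,6,3)_7 → 1⁴ + 0⁴ + 3⁴ + 6⁴ + 3⁴ = 1 + 0 + 81 + 1296 + 81 = 1459
1459 = (4,1,5,3)_7 → 4⁴ + 1⁴ + 5⁴ + 3⁴ = 256 + 1 + 625 + 81 = 963
963 = (2,5,4,4)_7 → 2⁴ + 5⁴ + 4⁴ + 4⁴ = 16 + 625 + 256 + 256 = 1153
1153 = (3,2,3,5)_7 → 3⁴ + 2⁴ + 3⁴ + 5⁴ = 81 + 16 + 81 + 625 = 803
803 = (2,2,2,5)_7 → 2⁴ + 2⁴ + 2⁴ + 5⁴ = 16 + 16 + 16 + 625 = 673
673 = (1,6,5,1)_7 → 1⁴ + 6⁴ + 5⁴ + 1⁴ = 1 + 1296 + 625 + 1 = 1923
1923 = (5,4,1,5)_7 → 5⁴ + 4⁴ + 1⁴ + 5⁴ = 625 + 256 + 1 + 625 = 1507
1507 = (4,2,5,2)_7 → 4⁴ + 2⁴ + 5⁴ + 2⁴ = 256 + 16 + 625 + 16 = 913
913 = (2,4,4,3)_7 → 2⁴ + 4⁴ + 4⁴ + 3⁴ = 16 + 256 + 256 + 81 = 609
609 = (1,5,3,0)_7 → 1⁴ + 5⁴ + 3⁴ + 0⁴ = 1 + 625 + 81 + 0 = 707
707 = (2,0,3,0)_7 → 2⁴ + 0⁴ + 3⁴ + 0⁴ = 16 + 0 + 81 + 0 = 97
97 = (1,6,6)_7 → 1⁴ + 6⁴ + 6⁴ = 1 + 1296 + 1296 = 2593  — 2593 already seen; the sequence cycles without reaching 1.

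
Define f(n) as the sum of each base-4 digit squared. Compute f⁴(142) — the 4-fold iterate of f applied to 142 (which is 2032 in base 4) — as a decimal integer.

142 = (2,0,3,2)_4 → 2² + 0² + 3² + 2² = 4 + 0 + 9 + 4 = 17
17 = (1,0,1)_4 → 1² + 0² + 1² = 1 + 0 + 1 = 2
2 = (2)_4 → 2² = 4
4 = (1,0)_4 → 1² + 0² = 1 + 0 = 1

1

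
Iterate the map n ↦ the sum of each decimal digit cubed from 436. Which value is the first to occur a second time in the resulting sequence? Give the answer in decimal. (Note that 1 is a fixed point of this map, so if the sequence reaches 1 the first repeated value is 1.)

370

436 → 4³ + 3³ + 6³ = 64 + 27 + 216 = 307
307 → 3³ + 0³ + 7³ = 27 + 0 + 343 = 370
370 → 3³ + 7³ + 0³ = 27 + 343 + 0 = 370  — 370 already appeared earlier.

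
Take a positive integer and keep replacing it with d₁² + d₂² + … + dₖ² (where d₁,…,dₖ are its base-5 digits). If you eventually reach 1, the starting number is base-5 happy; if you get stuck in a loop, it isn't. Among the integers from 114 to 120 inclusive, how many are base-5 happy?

2

114: 114 → 36 → 6 → 2 → 4 → 16 → 10 → 4  (repeats 4)
115: 115 → 25 → 1  (reaches 1)
116: 116 → 26 → 2 → 4 → 16 → 10 → 4  (repeats 4)
117: 117 → 29 → 17 → 13 → 13  (repeats 13)
118: 118 → 34 → 18 → 18  (repeats 18)
119: 119 → 41 → 11 → 5 → 1  (reaches 1)
120: 120 → 32 → 6 → 2 → 4 → 16 → 10 → 4  (repeats 4)
base-5 happy: 115, 119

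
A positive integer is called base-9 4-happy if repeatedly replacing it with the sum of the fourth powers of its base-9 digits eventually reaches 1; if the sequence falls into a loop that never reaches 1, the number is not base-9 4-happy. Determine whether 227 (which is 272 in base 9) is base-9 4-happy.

227 = (2,7,2)_9 → 2⁴ + 7⁴ + 2⁴ = 16 + 2401 + 16 = 2433
2433 = (3,3,0,3)_9 → 3⁴ + 3⁴ + 0⁴ + 3⁴ = 81 + 81 + 0 + 81 = 243
243 = (3,0,0)_9 → 3⁴ + 0⁴ + 0⁴ = 81 + 0 + 0 = 81
81 = (1,0,0)_9 → 1⁴ + 0⁴ + 0⁴ = 1 + 0 + 0 = 1  — reached 1.

base-9 4-happy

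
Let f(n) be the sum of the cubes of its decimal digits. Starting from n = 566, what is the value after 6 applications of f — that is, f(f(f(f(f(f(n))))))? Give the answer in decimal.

566 → 5³ + 6³ + 6³ = 125 + 216 + 216 = 557
557 → 5³ + 5³ + 7³ = 125 + 125 + 343 = 593
593 → 5³ + 9³ + 3³ = 125 + 729 + 27 = 881
881 → 8³ + 8³ + 1³ = 512 + 512 + 1 = 1025
1025 → 1³ + 0³ + 2³ + 5³ = 1 + 0 + 8 + 125 = 134
134 → 1³ + 3³ + 4³ = 1 + 27 + 64 = 92

92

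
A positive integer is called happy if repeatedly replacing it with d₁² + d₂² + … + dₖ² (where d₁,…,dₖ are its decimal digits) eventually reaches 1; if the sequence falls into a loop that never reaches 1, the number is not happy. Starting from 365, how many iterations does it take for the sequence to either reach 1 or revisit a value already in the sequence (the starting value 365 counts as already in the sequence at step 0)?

365 → 3² + 6² + 5² = 70
70 → 7² + 0² = 49
49 → 4² + 9² = 97
97 → 9² + 7² = 130
130 → 1² + 3² + 0² = 10
10 → 1² + 0² = 1  — reached 1.
That took 6 steps.

6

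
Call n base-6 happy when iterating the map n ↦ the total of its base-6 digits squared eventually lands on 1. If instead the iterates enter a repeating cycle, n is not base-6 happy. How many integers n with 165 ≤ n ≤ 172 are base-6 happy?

165: 165 → 34 → 41 → 26 → 20 → 13 → 5 → 25 → 17 → 29 → 41  — not base-6 happy
166: 166 → 41 → 26 → 20 → 13 → 5 → 25 → 17 → 29 → 41  — not base-6 happy
167: 167 → 50 → 9 → 10 → 17 → 29 → 41 → 26 → 20 → 13 → 5 → 25 → 17  — not base-6 happy
168: 168 → 32 → 29 → 41 → 26 → 20 → 13 → 5 → 25 → 17 → 29  — not base-6 happy
169: 169 → 33 → 34 → 41 → 26 → 20 → 13 → 5 → 25 → 17 → 29 → 41  — not base-6 happy
170: 170 → 36 → 1  — base-6 happy
171: 171 → 41 → 26 → 20 → 13 → 5 → 25 → 17 → 29 → 41  — not base-6 happy
172: 172 → 48 → 5 → 25 → 17 → 29 → 41 → 26 → 20 → 13 → 5  — not base-6 happy
base-6 happy: 170

1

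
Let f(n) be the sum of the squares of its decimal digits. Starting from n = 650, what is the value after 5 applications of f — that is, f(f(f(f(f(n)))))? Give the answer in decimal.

145

650 → 6² + 5² + 0² = 61
61 → 6² + 1² = 37
37 → 3² + 7² = 58
58 → 5² + 8² = 89
89 → 8² + 9² = 145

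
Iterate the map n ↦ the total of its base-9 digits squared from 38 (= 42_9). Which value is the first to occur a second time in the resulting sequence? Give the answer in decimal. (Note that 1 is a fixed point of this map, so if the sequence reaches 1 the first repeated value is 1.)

38 = (4,2)_9 → 20
20 = (2,2)_9 → 8
8 = (8)_9 → 64
64 = (7,1)_9 → 50
50 = (5,5)_9 → 50  — 50 already appeared earlier.

50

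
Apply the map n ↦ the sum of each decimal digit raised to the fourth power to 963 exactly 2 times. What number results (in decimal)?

963 → 9⁴ + 6⁴ + 3⁴ = 7938
7938 → 7⁴ + 9⁴ + 3⁴ + 8⁴ = 13139

13139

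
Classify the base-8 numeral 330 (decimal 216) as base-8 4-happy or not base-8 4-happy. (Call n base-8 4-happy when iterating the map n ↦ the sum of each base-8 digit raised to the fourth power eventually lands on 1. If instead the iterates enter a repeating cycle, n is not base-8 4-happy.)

216 = (3,3,0)_8 → 3⁴ + 3⁴ + 0⁴ = 162
162 = (2,4,2)_8 → 2⁴ + 4⁴ + 2⁴ = 288
288 = (4,4,0)_8 → 4⁴ + 4⁴ + 0⁴ = 512
512 = (1,0,0,0)_8 → 1⁴ + 0⁴ + 0⁴ + 0⁴ = 1  — reached 1.

base-8 4-happy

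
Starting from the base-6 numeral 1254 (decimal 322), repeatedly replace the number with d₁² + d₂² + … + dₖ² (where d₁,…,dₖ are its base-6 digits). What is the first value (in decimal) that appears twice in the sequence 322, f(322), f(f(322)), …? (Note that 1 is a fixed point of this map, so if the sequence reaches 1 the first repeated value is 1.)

17

322 = (1,2,5,4)_6 → 1² + 2² + 5² + 4² = 1 + 4 + 25 + 16 = 46
46 = (1,1,4)_6 → 1² + 1² + 4² = 1 + 1 + 16 = 18
18 = (3,0)_6 → 3² + 0² = 9 + 0 = 9
9 = (1,3)_6 → 1² + 3² = 1 + 9 = 10
10 = (1,4)_6 → 1² + 4² = 1 + 16 = 17
17 = (2,5)_6 → 2² + 5² = 4 + 25 = 29
29 = (4,5)_6 → 4² + 5² = 16 + 25 = 41
41 = (1,0,5)_6 → 1² + 0² + 5² = 1 + 0 + 25 = 26
26 = (4,2)_6 → 4² + 2² = 16 + 4 = 20
20 = (3,2)_6 → 3² + 2² = 9 + 4 = 13
13 = (2,1)_6 → 2² + 1² = 4 + 1 = 5
5 = (5)_6 → 5² = 25
25 = (4,1)_6 → 4² + 1² = 16 + 1 = 17  — 17 already appeared earlier.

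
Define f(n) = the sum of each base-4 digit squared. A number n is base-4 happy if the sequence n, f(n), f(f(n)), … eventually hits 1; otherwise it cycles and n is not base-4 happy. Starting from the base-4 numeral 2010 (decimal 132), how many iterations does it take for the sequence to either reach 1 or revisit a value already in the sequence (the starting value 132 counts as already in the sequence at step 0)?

132 = (2,0,1,0)_4 → 2² + 0² + 1² + 0² = 4 + 0 + 1 + 0 = 5
5 = (1,1)_4 → 1² + 1² = 1 + 1 = 2
2 = (2)_4 → 2² = 4
4 = (1,0)_4 → 1² + 0² = 1 + 0 = 1  — reached 1.
That took 4 steps.

4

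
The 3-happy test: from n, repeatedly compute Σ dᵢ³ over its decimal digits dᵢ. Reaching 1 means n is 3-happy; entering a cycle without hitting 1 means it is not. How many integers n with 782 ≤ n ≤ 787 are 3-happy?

1

782: 782 → 863 → 755 → 593 → 881 → 1025 → 134 → 92 → 737 → 713 → 371 → 371  — not 3-happy
783: 783 → 882 → 1032 → 36 → 243 → 99 → 1458 → 702 → 351 → 153 → 153  — not 3-happy
784: 784 → 919 → 1459 → 919  — not 3-happy
785: 785 → 980 → 1241 → 74 → 407 → 407  — not 3-happy
786: 786 → 1071 → 345 → 216 → 225 → 141 → 66 → 432 → 99 → 1458 → 702 → 351 → 153 → 153  — not 3-happy
787: 787 → 1198 → 1243 → 100 → 1  — 3-happy
3-happy: 787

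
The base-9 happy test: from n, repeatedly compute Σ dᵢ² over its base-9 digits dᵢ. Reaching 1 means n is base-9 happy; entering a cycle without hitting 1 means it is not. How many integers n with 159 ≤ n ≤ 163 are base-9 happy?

1

159: 159 → 101 → 9 → 1  (reaches 1)
160: 160 → 114 → 46 → 26 → 68 → 74 → 68  (repeats 68)
161: 161 → 129 → 35 → 73 → 65 → 53 → 89 → 65  (repeats 65)
162: 162 → 4 → 16 → 50 → 50  (repeats 50)
163: 163 → 5 → 25 → 53 → 89 → 65 → 53  (repeats 53)
base-9 happy: 159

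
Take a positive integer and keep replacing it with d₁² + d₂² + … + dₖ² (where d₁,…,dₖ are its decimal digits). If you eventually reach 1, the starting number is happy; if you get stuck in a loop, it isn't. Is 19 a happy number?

happy

19 → 1² + 9² = 1 + 81 = 82
82 → 8² + 2² = 64 + 4 = 68
68 → 6² + 8² = 36 + 64 = 100
100 → 1² + 0² + 0² = 1 + 0 + 0 = 1  — reached 1.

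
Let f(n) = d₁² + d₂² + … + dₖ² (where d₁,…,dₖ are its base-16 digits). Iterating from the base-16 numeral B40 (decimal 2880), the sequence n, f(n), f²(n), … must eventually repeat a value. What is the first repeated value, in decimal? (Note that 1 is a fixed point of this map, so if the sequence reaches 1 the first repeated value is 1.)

2880 = (11,4,0)_16 → 11² + 4² + 0² = 137
137 = (8,9)_16 → 8² + 9² = 145
145 = (9,1)_16 → 9² + 1² = 82
82 = (5,2)_16 → 5² + 2² = 29
29 = (1,13)_16 → 1² + 13² = 170
170 = (10,10)_16 → 10² + 10² = 200
200 = (12,8)_16 → 12² + 8² = 208
208 = (13,0)_16 → 13² + 0² = 169
169 = (10,9)_16 → 10² + 9² = 181
181 = (11,5)_16 → 11² + 5² = 146
146 = (9,2)_16 → 9² + 2² = 85
85 = (5,5)_16 → 5² + 5² = 50
50 = (3,2)_16 → 3² + 2² = 13
13 = (13)_16 → 13² = 169  — 169 already appeared earlier.

169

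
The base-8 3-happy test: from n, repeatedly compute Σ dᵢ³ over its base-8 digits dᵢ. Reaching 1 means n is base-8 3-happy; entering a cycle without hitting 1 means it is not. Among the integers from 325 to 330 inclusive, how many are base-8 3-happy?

325: 325 → 250 → 378 → 476 → 434 → 440 → 559 → 469 → 476  (repeats 476)
326: 326 → 341 → 258 → 72 → 2 → 8 → 1  (reaches 1)
327: 327 → 468 → 415 → 586 → 11 → 28 → 91 → 55 → 559 → 469 → 476 → 434 → 440 → 559  (repeats 559)
328: 328 → 126 → 560 → 217 → 55 → 559 → 469 → 476 → 434 → 440 → 559  (repeats 559)
329: 329 → 127 → 687 → 477 → 495 → 811 → 217 → 55 → 559 → 469 → 476 → 434 → 440 → 559  (repeats 559)
330: 330 → 134 → 224 → 91 → 55 → 559 → 469 → 476 → 434 → 440 → 559  (repeats 559)
base-8 3-happy: 326

1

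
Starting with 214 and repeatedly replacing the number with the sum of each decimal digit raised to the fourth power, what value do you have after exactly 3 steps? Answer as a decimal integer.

10929

214 → 2⁴ + 1⁴ + 4⁴ = 16 + 1 + 256 = 273
273 → 2⁴ + 7⁴ + 3⁴ = 16 + 2401 + 81 = 2498
2498 → 2⁴ + 4⁴ + 9⁴ + 8⁴ = 16 + 256 + 6561 + 4096 = 10929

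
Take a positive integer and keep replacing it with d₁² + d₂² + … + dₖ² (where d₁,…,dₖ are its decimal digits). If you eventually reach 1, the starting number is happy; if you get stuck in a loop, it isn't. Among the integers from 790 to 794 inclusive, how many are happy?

2

790: 790 → 130 → 10 → 1  — happy
791: 791 → 131 → 11 → 2 → 4 → 16 → 37 → 58 → 89 → 145 → 42 → 20 → 4  — not happy
792: 792 → 134 → 26 → 40 → 16 → 37 → 58 → 89 → 145 → 42 → 20 → 4 → 16  — not happy
793: 793 → 139 → 91 → 82 → 68 → 100 → 1  — happy
794: 794 → 146 → 53 → 34 → 25 → 29 → 85 → 89 → 145 → 42 → 20 → 4 → 16 → 37 → 58 → 89  — not happy
happy: 790, 793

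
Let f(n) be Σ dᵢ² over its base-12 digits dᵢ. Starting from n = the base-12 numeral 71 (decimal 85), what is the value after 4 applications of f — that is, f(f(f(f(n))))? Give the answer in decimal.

85 = (7,1)_12 → 7² + 1² = 50
50 = (4,2)_12 → 4² + 2² = 20
20 = (1,8)_12 → 1² + 8² = 65
65 = (5,5)_12 → 5² + 5² = 50

50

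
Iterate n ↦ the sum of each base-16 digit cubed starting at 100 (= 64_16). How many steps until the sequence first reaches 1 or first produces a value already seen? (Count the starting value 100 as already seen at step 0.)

4

100 = (6,4)_16 → 6³ + 4³ = 216 + 64 = 280
280 = (1,1,8)_16 → 1³ + 1³ + 8³ = 1 + 1 + 512 = 514
514 = (2,0,2)_16 → 2³ + 0³ + 2³ = 8 + 0 + 8 = 16
16 = (1,0)_16 → 1³ + 0³ = 1 + 0 = 1  — reached 1.
That took 4 steps.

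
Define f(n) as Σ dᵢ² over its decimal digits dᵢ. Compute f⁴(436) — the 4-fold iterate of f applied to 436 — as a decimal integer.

89

436 → 61
61 → 37
37 → 58
58 → 89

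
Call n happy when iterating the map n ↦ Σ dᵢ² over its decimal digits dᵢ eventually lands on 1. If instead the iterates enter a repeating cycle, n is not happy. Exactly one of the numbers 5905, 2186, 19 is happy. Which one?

19

5905: 5905 → 131 → 11 → 2 → 4 → 16 → 37 → 58 → 89 → 145 → 42 → 20 → 4  — repeats 4 (not happy)
2186: 2186 → 105 → 26 → 40 → 16 → 37 → 58 → 89 → 145 → 42 → 20 → 4 → 16  — repeats 16 (not happy)
19: 19 → 82 → 68 → 100 → 1  — reaches 1 (happy)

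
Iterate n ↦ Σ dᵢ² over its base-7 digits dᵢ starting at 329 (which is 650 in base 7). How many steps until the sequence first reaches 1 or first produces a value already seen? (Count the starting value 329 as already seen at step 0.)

4

329 = (6,5,0)_7 → 6² + 5² + 0² = 36 + 25 + 0 = 61
61 = (1,1,5)_7 → 1² + 1² + 5² = 1 + 1 + 25 = 27
27 = (3,6)_7 → 3² + 6² = 9 + 36 = 45
45 = (6,3)_7 → 6² + 3² = 36 + 9 = 45  — 45 repeats.
That took 4 steps.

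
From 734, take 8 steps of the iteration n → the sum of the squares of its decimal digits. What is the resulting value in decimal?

42

734 → 7² + 3² + 4² = 49 + 9 + 16 = 74
74 → 7² + 4² = 49 + 16 = 65
65 → 6² + 5² = 36 + 25 = 61
61 → 6² + 1² = 36 + 1 = 37
37 → 3² + 7² = 9 + 49 = 58
58 → 5² + 8² = 25 + 64 = 89
89 → 8² + 9² = 64 + 81 = 145
145 → 1² + 4² + 5² = 1 + 16 + 25 = 42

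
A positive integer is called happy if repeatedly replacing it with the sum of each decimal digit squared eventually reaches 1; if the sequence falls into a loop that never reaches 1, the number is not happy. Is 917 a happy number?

not happy

917 → 9² + 1² + 7² = 131
131 → 1² + 3² + 1² = 11
11 → 1² + 1² = 2
2 → 2² = 4
4 → 4² = 16
16 → 1² + 6² = 37
37 → 3² + 7² = 58
58 → 5² + 8² = 89
89 → 8² + 9² = 145
145 → 1² + 4² + 5² = 42
42 → 4² + 2² = 20
20 → 2² + 0² = 4  — 4 already seen; the sequence cycles without reaching 1.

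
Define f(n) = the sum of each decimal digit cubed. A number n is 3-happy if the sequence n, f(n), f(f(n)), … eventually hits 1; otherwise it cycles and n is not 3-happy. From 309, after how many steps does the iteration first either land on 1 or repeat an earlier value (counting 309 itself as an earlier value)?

309 → 3³ + 0³ + 9³ = 27 + 0 + 729 = 756
756 → 7³ + 5³ + 6³ = 343 + 125 + 216 = 684
684 → 6³ + 8³ + 4³ = 216 + 512 + 64 = 792
792 → 7³ + 9³ + 2³ = 343 + 729 + 8 = 1080
1080 → 1³ + 0³ + 8³ + 0³ = 1 + 0 + 512 + 0 = 513
513 → 5³ + 1³ + 3³ = 125 + 1 + 27 = 153
153 → 1³ + 5³ + 3³ = 1 + 125 + 27 = 153  — 153 repeats.
That took 7 steps.

7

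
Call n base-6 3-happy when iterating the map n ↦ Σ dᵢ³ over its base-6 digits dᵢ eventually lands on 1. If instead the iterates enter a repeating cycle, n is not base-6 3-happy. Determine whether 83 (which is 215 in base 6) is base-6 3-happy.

not base-6 3-happy

83 = (2,1,5)_6 → 2³ + 1³ + 5³ = 134
134 = (3,4,2)_6 → 3³ + 4³ + 2³ = 99
99 = (2,4,3)_6 → 2³ + 4³ + 3³ = 99  — 99 already seen; the sequence cycles without reaching 1.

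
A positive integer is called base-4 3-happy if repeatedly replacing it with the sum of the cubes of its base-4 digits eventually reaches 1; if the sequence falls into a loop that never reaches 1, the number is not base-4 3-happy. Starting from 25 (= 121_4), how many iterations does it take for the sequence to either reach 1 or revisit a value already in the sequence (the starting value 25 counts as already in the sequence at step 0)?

3

25 = (1,2,1)_4 → 1³ + 2³ + 1³ = 1 + 8 + 1 = 10
10 = (2,2)_4 → 2³ + 2³ = 8 + 8 = 16
16 = (1,0,0)_4 → 1³ + 0³ + 0³ = 1 + 0 + 0 = 1  — reached 1.
That took 3 steps.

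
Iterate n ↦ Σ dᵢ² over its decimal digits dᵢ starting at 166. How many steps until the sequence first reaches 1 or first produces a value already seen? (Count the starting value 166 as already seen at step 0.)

166 → 73
73 → 58
58 → 89
89 → 145
145 → 42
42 → 20
20 → 4
4 → 16
16 → 37
37 → 58  — 58 repeats.
That took 10 steps.

10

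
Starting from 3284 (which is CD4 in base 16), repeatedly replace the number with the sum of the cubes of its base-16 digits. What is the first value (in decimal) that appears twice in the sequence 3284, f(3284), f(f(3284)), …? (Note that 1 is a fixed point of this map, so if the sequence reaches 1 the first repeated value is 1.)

3284 = (12,13,4)_16 → 12³ + 13³ + 4³ = 1728 + 2197 + 64 = 3989
3989 = (15,9,5)_16 → 15³ + 9³ + 5³ = 3375 + 729 + 125 = 4229
4229 = (1,0,8,5)_16 → 1³ + 0³ + 8³ + 5³ = 1 + 0 + 512 + 125 = 638
638 = (2,7,14)_16 → 2³ + 7³ + 14³ = 8 + 343 + 2744 = 3095
3095 = (12,1,7)_16 → 12³ + 1³ + 7³ = 1728 + 1 + 343 = 2072
2072 = (8,1,8)_16 → 8³ + 1³ + 8³ = 512 + 1 + 512 = 1025
1025 = (4,0,1)_16 → 4³ + 0³ + 1³ = 64 + 0 + 1 = 65
65 = (4,1)_16 → 4³ + 1³ = 64 + 1 = 65  — 65 already appeared earlier.

65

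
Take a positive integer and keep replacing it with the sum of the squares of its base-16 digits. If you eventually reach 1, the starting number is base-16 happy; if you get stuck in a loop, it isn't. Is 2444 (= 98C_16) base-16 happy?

base-16 happy

2444 = (9,8,12)_16 → 9² + 8² + 12² = 81 + 64 + 144 = 289
289 = (1,2,1)_16 → 1² + 2² + 1² = 1 + 4 + 1 = 6
6 = (6)_16 → 6² = 36
36 = (2,4)_16 → 2² + 4² = 4 + 16 = 20
20 = (1,4)_16 → 1² + 4² = 1 + 16 = 17
17 = (1,1)_16 → 1² + 1² = 1 + 1 = 2
2 = (2)_16 → 2² = 4
4 = (4)_16 → 4² = 16
16 = (1,0)_16 → 1² + 0² = 1 + 0 = 1  — reached 1.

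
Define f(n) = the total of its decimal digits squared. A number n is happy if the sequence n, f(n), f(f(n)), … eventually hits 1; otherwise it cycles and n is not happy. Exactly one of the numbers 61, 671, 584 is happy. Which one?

671

61: 61 → 37 → 58 → 89 → 145 → 42 → 20 → 4 → 16 → 37  — repeats 37 (not happy)
671: 671 → 86 → 100 → 1  — reaches 1 (happy)
584: 584 → 105 → 26 → 40 → 16 → 37 → 58 → 89 → 145 → 42 → 20 → 4 → 16  — repeats 16 (not happy)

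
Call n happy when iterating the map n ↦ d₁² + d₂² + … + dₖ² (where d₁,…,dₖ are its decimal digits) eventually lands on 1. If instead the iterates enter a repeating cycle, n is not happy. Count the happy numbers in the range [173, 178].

173: 173 → 59 → 106 → 37 → 58 → 89 → 145 → 42 → 20 → 4 → 16 → 37  (repeats 37)
174: 174 → 66 → 72 → 53 → 34 → 25 → 29 → 85 → 89 → 145 → 42 → 20 → 4 → 16 → 37 → 58 → 89  (repeats 89)
175: 175 → 75 → 74 → 65 → 61 → 37 → 58 → 89 → 145 → 42 → 20 → 4 → 16 → 37  (repeats 37)
176: 176 → 86 → 100 → 1  (reaches 1)
177: 177 → 99 → 162 → 41 → 17 → 50 → 25 → 29 → 85 → 89 → 145 → 42 → 20 → 4 → 16 → 37 → 58 → 89  (repeats 89)
178: 178 → 114 → 18 → 65 → 61 → 37 → 58 → 89 → 145 → 42 → 20 → 4 → 16 → 37  (repeats 37)
happy: 176

1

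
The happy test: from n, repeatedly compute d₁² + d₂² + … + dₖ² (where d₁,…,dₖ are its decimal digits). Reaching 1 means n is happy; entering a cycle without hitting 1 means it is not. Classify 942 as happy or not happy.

not happy

942 → 9² + 4² + 2² = 101
101 → 1² + 0² + 1² = 2
2 → 2² = 4
4 → 4² = 16
16 → 1² + 6² = 37
37 → 3² + 7² = 58
58 → 5² + 8² = 89
89 → 8² + 9² = 145
145 → 1² + 4² + 5² = 42
42 → 4² + 2² = 20
20 → 2² + 0² = 4  — 4 already seen; the sequence cycles without reaching 1.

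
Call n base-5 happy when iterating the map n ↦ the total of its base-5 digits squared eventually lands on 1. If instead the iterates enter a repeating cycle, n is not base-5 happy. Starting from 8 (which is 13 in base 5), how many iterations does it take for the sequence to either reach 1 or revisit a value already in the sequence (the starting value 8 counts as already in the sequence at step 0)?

8 = (1,3)_5 → 1² + 3² = 10
10 = (2,0)_5 → 2² + 0² = 4
4 = (4)_5 → 4² = 16
16 = (3,1)_5 → 3² + 1² = 10  — 10 repeats.
That took 4 steps.

4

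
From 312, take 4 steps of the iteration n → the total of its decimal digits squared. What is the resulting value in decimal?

25

312 → 14
14 → 17
17 → 50
50 → 25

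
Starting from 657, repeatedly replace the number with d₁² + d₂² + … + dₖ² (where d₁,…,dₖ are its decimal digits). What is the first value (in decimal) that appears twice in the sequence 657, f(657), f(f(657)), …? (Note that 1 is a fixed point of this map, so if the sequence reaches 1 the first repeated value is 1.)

657 → 6² + 5² + 7² = 110
110 → 1² + 1² + 0² = 2
2 → 2² = 4
4 → 4² = 16
16 → 1² + 6² = 37
37 → 3² + 7² = 58
58 → 5² + 8² = 89
89 → 8² + 9² = 145
145 → 1² + 4² + 5² = 42
42 → 4² + 2² = 20
20 → 2² + 0² = 4  — 4 already appeared earlier.

4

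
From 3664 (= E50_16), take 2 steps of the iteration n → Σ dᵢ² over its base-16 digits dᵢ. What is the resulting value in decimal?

3664 = (14,5,0)_16 → 14² + 5² + 0² = 196 + 25 + 0 = 221
221 = (13,13)_16 → 13² + 13² = 169 + 169 = 338

338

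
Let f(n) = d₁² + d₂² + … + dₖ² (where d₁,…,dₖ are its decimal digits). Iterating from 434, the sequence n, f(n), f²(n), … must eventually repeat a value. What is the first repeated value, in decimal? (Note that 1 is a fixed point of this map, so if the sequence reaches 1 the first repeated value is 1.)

89

434 → 4² + 3² + 4² = 41
41 → 4² + 1² = 17
17 → 1² + 7² = 50
50 → 5² + 0² = 25
25 → 2² + 5² = 29
29 → 2² + 9² = 85
85 → 8² + 5² = 89
89 → 8² + 9² = 145
145 → 1² + 4² + 5² = 42
42 → 4² + 2² = 20
20 → 2² + 0² = 4
4 → 4² = 16
16 → 1² + 6² = 37
37 → 3² + 7² = 58
58 → 5² + 8² = 89  — 89 already appeared earlier.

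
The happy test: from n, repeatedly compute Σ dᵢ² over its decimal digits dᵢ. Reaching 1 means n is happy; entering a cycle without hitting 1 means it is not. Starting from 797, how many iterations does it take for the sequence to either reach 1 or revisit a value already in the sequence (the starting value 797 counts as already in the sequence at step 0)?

797 → 7² + 9² + 7² = 49 + 81 + 49 = 179
179 → 1² + 7² + 9² = 1 + 49 + 81 = 131
131 → 1² + 3² + 1² = 1 + 9 + 1 = 11
11 → 1² + 1² = 1 + 1 = 2
2 → 2² = 4
4 → 4² = 16
16 → 1² + 6² = 1 + 36 = 37
37 → 3² + 7² = 9 + 49 = 58
58 → 5² + 8² = 25 + 64 = 89
89 → 8² + 9² = 64 + 81 = 145
145 → 1² + 4² + 5² = 1 + 16 + 25 = 42
42 → 4² + 2² = 16 + 4 = 20
20 → 2² + 0² = 4 + 0 = 4  — 4 repeats.
That took 13 steps.

13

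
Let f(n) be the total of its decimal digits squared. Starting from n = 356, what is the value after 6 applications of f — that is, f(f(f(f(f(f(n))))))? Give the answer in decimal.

356 → 3² + 5² + 6² = 9 + 25 + 36 = 70
70 → 7² + 0² = 49 + 0 = 49
49 → 4² + 9² = 16 + 81 = 97
97 → 9² + 7² = 81 + 49 = 130
130 → 1² + 3² + 0² = 1 + 9 + 0 = 10
10 → 1² + 0² = 1 + 0 = 1

1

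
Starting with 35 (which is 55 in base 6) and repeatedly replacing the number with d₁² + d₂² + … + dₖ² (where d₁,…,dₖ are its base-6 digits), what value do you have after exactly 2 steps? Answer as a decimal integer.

35 = (5,5)_6 → 5² + 5² = 25 + 25 = 50
50 = (1,2,2)_6 → 1² + 2² + 2² = 1 + 4 + 4 = 9

9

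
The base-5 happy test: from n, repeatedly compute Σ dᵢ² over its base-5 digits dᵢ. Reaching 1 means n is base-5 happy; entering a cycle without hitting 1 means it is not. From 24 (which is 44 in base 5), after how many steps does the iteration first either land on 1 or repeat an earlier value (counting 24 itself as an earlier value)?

7

24 = (4,4)_5 → 4² + 4² = 32
32 = (1,1,2)_5 → 1² + 1² + 2² = 6
6 = (1,1)_5 → 1² + 1² = 2
2 = (2)_5 → 2² = 4
4 = (4)_5 → 4² = 16
16 = (3,1)_5 → 3² + 1² = 10
10 = (2,0)_5 → 2² + 0² = 4  — 4 repeats.
That took 7 steps.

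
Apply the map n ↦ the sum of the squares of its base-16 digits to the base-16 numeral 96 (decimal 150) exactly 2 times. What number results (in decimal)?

150 = (9,6)_16 → 9² + 6² = 117
117 = (7,5)_16 → 7² + 5² = 74

74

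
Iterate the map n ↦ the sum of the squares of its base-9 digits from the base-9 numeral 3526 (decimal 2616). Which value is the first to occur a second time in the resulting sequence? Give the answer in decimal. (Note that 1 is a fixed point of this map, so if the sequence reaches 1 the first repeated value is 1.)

74

2616 = (3,5,2,6)_9 → 3² + 5² + 2² + 6² = 9 + 25 + 4 + 36 = 74
74 = (8,2)_9 → 8² + 2² = 64 + 4 = 68
68 = (7,5)_9 → 7² + 5² = 49 + 25 = 74  — 74 already appeared earlier.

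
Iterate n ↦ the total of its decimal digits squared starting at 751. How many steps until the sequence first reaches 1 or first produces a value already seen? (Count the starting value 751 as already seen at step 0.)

751 → 7² + 5² + 1² = 75
75 → 7² + 5² = 74
74 → 7² + 4² = 65
65 → 6² + 5² = 61
61 → 6² + 1² = 37
37 → 3² + 7² = 58
58 → 5² + 8² = 89
89 → 8² + 9² = 145
145 → 1² + 4² + 5² = 42
42 → 4² + 2² = 20
20 → 2² + 0² = 4
4 → 4² = 16
16 → 1² + 6² = 37  — 37 repeats.
That took 13 steps.

13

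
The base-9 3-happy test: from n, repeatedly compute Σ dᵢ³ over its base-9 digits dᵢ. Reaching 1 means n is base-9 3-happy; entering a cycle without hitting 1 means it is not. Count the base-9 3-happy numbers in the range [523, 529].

523: 523 → 281 → 99 → 9 → 1  (reaches 1)
524: 524 → 288 → 152 → 856 → 128 → 134 → 638 → 1198 → 470 → 476 → 980 → 540 → 432 → 152  (repeats 152)
525: 525 → 307 → 371 → 197 → 547 → 775 → 127 → 127  (repeats 127)
526: 526 → 344 → 80 → 1024 → 496 → 218 → 232 → 694 → 638 → 1198 → 470 → 476 → 980 → 540 → 432 → 152 → 856 → 128 → 134 → 638  (repeats 638)
527: 527 → 405 → 125 → 577 → 345 → 99 → 9 → 1  (reaches 1)
528: 528 → 496 → 218 → 232 → 694 → 638 → 1198 → 470 → 476 → 980 → 540 → 432 → 152 → 856 → 128 → 134 → 638  (repeats 638)
529: 529 → 623 → 567 → 343 → 73 → 513 → 243 → 27 → 27  (repeats 27)
base-9 3-happy: 523, 527

2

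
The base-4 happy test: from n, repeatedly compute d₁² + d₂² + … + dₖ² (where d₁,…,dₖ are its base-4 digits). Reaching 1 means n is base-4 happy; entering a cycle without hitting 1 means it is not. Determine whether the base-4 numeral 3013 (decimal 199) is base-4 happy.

base-4 happy

199 = (3,0,1,3)_4 → 19
19 = (1,0,3)_4 → 10
10 = (2,2)_4 → 8
8 = (2,0)_4 → 4
4 = (1,0)_4 → 1  — reached 1.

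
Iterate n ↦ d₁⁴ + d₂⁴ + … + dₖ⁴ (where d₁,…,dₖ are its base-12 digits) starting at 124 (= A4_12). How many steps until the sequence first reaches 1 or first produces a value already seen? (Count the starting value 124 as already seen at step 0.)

12

124 = (10,4)_12 → 10256
10256 = (5,11,2,8)_12 → 19378
19378 = (11,2,6,10)_12 → 25953
25953 = (1,3,0,2,9)_12 → 6659
6659 = (3,10,2,11)_12 → 24738
24738 = (1,2,3,9,6)_12 → 7955
7955 = (4,7,2,11)_12 → 17314
17314 = (10,0,2,10)_12 → 20016
20016 = (11,7,0,0)_12 → 17042
17042 = (9,10,4,2)_12 → 16833
16833 = (9,8,10,9)_12 → 27218
27218 = (1,3,9,0,2)_12 → 6659  — 6659 repeats.
That took 12 steps.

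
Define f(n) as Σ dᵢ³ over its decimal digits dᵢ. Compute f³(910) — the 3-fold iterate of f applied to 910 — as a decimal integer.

910 → 9³ + 1³ + 0³ = 730
730 → 7³ + 3³ + 0³ = 370
370 → 3³ + 7³ + 0³ = 370

370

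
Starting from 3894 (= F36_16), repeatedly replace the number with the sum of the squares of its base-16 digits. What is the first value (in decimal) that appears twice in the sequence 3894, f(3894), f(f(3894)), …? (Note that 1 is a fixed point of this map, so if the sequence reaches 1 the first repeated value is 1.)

169

3894 = (15,3,6)_16 → 270
270 = (1,0,14)_16 → 197
197 = (12,5)_16 → 169
169 = (10,9)_16 → 181
181 = (11,5)_16 → 146
146 = (9,2)_16 → 85
85 = (5,5)_16 → 50
50 = (3,2)_16 → 13
13 = (13)_16 → 169  — 169 already appeared earlier.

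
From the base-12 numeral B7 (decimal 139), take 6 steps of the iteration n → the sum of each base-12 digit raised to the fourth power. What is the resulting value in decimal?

7955

139 = (11,7)_12 → 11⁴ + 7⁴ = 14641 + 2401 = 17042
17042 = (9,10,4,2)_12 → 9⁴ + 10⁴ + 4⁴ + 2⁴ = 6561 + 10000 + 256 + 16 = 16833
16833 = (9,8,10,9)_12 → 9⁴ + 8⁴ + 10⁴ + 9⁴ = 6561 + 4096 + 10000 + 6561 = 27218
27218 = (1,3,9,0,2)_12 → 1⁴ + 3⁴ + 9⁴ + 0⁴ + 2⁴ = 1 + 81 + 6561 + 0 + 16 = 6659
6659 = (3,10,2,11)_12 → 3⁴ + 10⁴ + 2⁴ + 11⁴ = 81 + 10000 + 16 + 14641 = 24738
24738 = (1,2,3,9,6)_12 → 1⁴ + 2⁴ + 3⁴ + 9⁴ + 6⁴ = 1 + 16 + 81 + 6561 + 1296 = 7955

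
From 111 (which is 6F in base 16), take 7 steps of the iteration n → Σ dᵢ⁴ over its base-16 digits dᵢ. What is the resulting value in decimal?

18

111 = (6,15)_16 → 6⁴ + 15⁴ = 51921
51921 = (12,10,13,1)_16 → 12⁴ + 10⁴ + 13⁴ + 1⁴ = 59298
59298 = (14,7,10,2)_16 → 14⁴ + 7⁴ + 10⁴ + 2⁴ = 50833
50833 = (12,6,9,1)_16 → 12⁴ + 6⁴ + 9⁴ + 1⁴ = 28594
28594 = (6,15,11,2)_16 → 6⁴ + 15⁴ + 11⁴ + 2⁴ = 66578
66578 = (1,0,4,1,2)_16 → 1⁴ + 0⁴ + 4⁴ + 1⁴ + 2⁴ = 274
274 = (1,1,2)_16 → 1⁴ + 1⁴ + 2⁴ = 18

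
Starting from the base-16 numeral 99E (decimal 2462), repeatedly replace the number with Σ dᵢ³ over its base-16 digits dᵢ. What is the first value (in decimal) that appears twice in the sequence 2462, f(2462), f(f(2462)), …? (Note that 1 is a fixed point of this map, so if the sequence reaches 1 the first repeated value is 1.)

65

2462 = (9,9,14)_16 → 9³ + 9³ + 14³ = 4202
4202 = (1,0,6,10)_16 → 1³ + 0³ + 6³ + 10³ = 1217
1217 = (4,12,1)_16 → 4³ + 12³ + 1³ = 1793
1793 = (7,0,1)_16 → 7³ + 0³ + 1³ = 344
344 = (1,5,8)_16 → 1³ + 5³ + 8³ = 638
638 = (2,7,14)_16 → 2³ + 7³ + 14³ = 3095
3095 = (12,1,7)_16 → 12³ + 1³ + 7³ = 2072
2072 = (8,1,8)_16 → 8³ + 1³ + 8³ = 1025
1025 = (4,0,1)_16 → 4³ + 0³ + 1³ = 65
65 = (4,1)_16 → 4³ + 1³ = 65  — 65 already appeared earlier.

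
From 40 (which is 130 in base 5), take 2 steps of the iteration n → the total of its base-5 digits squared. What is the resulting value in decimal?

40 = (1,3,0)_5 → 10
10 = (2,0)_5 → 4

4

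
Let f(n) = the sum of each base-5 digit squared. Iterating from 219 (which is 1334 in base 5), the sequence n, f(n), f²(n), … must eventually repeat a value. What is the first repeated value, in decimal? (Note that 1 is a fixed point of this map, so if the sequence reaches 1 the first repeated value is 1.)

219 = (1,3,3,4)_5 → 1² + 3² + 3² + 4² = 35
35 = (1,2,0)_5 → 1² + 2² + 0² = 5
5 = (1,0)_5 → 1² + 0² = 1  — reached the fixed point 1.
1 → 1, so 1 is the first repeated value.

1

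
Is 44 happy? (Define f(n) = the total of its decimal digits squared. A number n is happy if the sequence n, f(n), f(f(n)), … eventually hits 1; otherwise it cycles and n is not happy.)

happy

44 → 4² + 4² = 32
32 → 3² + 2² = 13
13 → 1² + 3² = 10
10 → 1² + 0² = 1  — reached 1.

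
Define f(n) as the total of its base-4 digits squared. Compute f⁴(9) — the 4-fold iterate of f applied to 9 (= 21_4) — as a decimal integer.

1

9 = (2,1)_4 → 2² + 1² = 4 + 1 = 5
5 = (1,1)_4 → 1² + 1² = 1 + 1 = 2
2 = (2)_4 → 2² = 4
4 = (1,0)_4 → 1² + 0² = 1 + 0 = 1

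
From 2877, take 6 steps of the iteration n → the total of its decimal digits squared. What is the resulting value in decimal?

42

2877 → 2² + 8² + 7² + 7² = 166
166 → 1² + 6² + 6² = 73
73 → 7² + 3² = 58
58 → 5² + 8² = 89
89 → 8² + 9² = 145
145 → 1² + 4² + 5² = 42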